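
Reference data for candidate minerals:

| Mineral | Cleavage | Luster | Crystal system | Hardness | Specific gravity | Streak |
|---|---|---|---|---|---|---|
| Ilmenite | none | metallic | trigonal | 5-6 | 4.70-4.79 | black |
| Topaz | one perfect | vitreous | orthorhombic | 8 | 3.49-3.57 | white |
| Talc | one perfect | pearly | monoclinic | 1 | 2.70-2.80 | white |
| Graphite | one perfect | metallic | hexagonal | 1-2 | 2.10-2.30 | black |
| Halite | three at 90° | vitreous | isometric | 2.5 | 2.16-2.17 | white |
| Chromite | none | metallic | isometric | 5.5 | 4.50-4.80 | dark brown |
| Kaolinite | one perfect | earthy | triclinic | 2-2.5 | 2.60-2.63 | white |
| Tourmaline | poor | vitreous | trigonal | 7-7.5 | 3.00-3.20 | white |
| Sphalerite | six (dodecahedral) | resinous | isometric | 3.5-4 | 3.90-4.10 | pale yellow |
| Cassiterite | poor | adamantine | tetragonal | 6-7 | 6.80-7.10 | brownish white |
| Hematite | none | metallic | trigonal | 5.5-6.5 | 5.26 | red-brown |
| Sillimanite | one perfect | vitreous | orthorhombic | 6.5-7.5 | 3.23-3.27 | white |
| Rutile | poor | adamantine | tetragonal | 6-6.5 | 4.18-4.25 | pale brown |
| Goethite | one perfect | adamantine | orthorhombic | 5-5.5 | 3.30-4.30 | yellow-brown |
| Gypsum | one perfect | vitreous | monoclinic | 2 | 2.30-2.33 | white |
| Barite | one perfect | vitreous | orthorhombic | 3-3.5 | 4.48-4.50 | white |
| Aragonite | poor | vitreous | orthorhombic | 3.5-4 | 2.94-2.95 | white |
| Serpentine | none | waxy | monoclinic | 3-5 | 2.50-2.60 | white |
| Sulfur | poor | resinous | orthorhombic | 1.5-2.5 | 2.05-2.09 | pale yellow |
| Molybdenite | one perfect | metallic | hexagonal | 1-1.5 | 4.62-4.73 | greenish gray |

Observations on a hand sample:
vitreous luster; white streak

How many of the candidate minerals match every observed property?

7

Vitreous luster: leaves Topaz, Halite, Tourmaline, Sillimanite, Gypsum, Barite, Aragonite.
White streak: consistent with all remaining minerals.
Remaining candidates: Aragonite, Barite, Gypsum, Halite, Sillimanite, Topaz, Tourmaline.
That is 7 minerals.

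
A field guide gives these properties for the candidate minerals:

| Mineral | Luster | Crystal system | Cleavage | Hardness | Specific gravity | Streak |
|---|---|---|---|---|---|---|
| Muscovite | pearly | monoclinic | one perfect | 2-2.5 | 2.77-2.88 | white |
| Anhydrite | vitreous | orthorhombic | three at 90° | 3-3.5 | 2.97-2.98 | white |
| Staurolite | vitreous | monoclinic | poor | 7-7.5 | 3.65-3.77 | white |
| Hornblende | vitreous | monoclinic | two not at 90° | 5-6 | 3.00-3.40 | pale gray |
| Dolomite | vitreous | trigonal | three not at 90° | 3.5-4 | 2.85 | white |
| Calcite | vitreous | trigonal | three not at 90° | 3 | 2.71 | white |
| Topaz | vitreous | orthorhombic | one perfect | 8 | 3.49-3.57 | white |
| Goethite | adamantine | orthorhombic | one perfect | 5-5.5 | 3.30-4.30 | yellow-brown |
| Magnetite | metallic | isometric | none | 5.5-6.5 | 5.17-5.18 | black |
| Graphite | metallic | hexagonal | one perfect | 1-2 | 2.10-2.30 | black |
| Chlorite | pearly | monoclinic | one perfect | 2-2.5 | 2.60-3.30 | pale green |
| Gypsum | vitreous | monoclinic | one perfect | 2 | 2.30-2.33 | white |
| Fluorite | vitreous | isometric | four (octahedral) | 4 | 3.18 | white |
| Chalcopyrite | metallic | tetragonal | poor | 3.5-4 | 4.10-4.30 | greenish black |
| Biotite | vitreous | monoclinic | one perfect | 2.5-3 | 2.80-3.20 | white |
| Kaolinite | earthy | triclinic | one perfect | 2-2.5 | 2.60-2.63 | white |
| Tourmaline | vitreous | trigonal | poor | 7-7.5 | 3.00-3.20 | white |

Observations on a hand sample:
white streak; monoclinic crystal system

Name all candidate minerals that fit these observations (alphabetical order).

Biotite, Gypsum, Muscovite, Staurolite

White streak is inconsistent with Hornblende, Goethite, Magnetite, Graphite, Chlorite, Chalcopyrite.
Monoclinic crystal system: only Muscovite, Staurolite, Gypsum, Biotite remain.
Consistent with every observation: Biotite, Gypsum, Muscovite, Staurolite.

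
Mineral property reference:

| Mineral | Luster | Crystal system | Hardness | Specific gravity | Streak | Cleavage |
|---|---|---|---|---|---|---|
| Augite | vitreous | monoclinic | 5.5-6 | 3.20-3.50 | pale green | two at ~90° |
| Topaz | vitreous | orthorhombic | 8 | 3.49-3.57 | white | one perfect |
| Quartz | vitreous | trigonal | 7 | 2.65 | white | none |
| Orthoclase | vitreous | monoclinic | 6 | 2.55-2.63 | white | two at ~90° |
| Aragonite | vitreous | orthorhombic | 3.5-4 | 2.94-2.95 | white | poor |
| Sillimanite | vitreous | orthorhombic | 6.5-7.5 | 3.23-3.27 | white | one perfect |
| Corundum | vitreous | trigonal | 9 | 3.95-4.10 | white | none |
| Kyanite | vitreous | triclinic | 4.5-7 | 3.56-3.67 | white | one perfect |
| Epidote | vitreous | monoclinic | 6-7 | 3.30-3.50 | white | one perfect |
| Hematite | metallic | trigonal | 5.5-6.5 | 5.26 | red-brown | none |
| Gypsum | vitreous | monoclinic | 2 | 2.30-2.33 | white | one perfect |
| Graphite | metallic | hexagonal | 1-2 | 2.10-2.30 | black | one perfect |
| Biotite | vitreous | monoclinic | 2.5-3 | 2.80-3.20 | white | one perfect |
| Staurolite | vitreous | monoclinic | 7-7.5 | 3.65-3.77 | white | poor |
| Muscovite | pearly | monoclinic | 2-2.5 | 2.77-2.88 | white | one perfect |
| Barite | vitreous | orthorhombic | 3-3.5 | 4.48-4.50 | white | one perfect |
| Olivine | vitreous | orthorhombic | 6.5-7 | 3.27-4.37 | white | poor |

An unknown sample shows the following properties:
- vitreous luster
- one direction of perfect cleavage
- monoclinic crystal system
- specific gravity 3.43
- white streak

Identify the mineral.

Vitreous luster is inconsistent with Hematite, Graphite, Muscovite.
One direction of perfect cleavage: Topaz, Sillimanite, Kyanite, Epidote, Gypsum, Biotite, Barite remain.
Monoclinic crystal system: only Epidote, Gypsum, Biotite remain.
Specific gravity 3.43: leaves Epidote.
White streak: all remaining candidates fit.
Only Epidote satisfies all observations.

Epidote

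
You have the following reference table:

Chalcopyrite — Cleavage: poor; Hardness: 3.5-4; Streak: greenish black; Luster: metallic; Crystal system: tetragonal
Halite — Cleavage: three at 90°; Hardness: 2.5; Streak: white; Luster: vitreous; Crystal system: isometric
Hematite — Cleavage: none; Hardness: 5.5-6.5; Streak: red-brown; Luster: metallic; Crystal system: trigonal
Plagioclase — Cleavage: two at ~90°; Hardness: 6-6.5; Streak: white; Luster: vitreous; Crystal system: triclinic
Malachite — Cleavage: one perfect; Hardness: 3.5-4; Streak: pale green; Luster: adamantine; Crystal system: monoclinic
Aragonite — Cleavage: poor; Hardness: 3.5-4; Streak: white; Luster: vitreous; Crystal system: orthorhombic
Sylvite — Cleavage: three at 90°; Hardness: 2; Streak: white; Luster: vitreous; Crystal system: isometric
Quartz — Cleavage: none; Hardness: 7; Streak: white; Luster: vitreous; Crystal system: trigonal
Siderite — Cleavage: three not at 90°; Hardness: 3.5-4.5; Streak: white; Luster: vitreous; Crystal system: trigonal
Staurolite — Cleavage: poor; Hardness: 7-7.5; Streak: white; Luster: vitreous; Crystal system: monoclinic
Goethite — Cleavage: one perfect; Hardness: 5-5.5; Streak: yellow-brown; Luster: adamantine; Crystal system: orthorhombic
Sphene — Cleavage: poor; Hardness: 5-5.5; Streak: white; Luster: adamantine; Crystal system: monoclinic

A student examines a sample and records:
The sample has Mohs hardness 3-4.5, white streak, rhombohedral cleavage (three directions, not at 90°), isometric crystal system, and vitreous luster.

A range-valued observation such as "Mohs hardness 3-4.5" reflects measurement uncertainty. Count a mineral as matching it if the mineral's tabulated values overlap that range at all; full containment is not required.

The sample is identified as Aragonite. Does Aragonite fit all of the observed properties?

Mohs hardness 3-4.5 — fits Aragonite (hardness 3.5-4).
White streak — fits Aragonite (white streak).
Rhombohedral cleavage (three directions, not at 90°) — Aragonite has cleavage poor; a mismatch.
Isometric crystal system — Aragonite has orthorhombic system; a mismatch.
Vitreous luster — fits Aragonite (vitreous luster).
2 of the observed properties are inconsistent with Aragonite.

Inconsistent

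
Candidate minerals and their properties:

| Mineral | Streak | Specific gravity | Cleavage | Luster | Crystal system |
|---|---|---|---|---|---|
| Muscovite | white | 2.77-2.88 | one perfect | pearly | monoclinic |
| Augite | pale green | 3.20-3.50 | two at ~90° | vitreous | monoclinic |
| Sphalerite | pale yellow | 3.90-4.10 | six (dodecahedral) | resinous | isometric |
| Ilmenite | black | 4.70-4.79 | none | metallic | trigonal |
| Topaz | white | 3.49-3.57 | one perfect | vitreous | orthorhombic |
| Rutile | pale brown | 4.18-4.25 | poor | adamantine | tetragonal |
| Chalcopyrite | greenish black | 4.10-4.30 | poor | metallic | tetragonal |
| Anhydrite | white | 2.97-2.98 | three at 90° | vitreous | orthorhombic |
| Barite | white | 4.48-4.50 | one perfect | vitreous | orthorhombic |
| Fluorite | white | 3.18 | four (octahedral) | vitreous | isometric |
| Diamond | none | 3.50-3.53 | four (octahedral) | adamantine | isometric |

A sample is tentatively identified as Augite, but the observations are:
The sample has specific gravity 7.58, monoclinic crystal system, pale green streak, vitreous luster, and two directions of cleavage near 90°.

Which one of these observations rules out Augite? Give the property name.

Specific gravity 7.58: Augite has SG 3.20-3.50 — does not match.
Monoclinic crystal system: Augite has monoclinic system — agrees.
Pale green streak: Augite has pale green streak — agrees.
Vitreous luster: Augite has vitreous luster — agrees.
Two directions of cleavage near 90°: Augite has cleavage two at ~90° — agrees.
Only the specific gravity is inconsistent.

specific gravity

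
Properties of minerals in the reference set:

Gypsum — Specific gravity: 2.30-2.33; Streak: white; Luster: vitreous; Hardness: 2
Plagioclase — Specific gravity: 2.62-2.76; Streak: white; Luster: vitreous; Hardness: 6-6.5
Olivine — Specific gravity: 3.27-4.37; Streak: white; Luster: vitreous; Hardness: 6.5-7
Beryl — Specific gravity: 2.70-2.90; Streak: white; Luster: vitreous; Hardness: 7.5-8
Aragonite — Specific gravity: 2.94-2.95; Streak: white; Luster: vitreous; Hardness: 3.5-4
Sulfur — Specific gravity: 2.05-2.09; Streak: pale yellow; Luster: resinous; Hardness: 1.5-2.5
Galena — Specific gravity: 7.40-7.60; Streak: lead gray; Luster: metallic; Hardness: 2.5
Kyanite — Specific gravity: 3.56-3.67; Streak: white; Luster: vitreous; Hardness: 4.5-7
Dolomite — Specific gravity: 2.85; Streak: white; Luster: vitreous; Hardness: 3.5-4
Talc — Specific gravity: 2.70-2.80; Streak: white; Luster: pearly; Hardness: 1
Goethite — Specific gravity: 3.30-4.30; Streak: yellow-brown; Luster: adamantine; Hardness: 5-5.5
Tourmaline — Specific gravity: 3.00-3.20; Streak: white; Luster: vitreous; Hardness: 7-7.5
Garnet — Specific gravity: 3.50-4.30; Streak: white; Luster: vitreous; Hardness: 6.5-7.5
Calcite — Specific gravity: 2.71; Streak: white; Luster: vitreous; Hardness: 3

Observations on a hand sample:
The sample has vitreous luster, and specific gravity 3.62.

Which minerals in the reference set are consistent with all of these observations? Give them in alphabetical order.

Vitreous luster rules out Sulfur, Galena, Talc, Goethite.
Specific gravity 3.62 — only Olivine, Kyanite, Garnet remain.
The minerals that satisfy all observations are Garnet, Kyanite, Olivine.

Garnet, Kyanite, Olivine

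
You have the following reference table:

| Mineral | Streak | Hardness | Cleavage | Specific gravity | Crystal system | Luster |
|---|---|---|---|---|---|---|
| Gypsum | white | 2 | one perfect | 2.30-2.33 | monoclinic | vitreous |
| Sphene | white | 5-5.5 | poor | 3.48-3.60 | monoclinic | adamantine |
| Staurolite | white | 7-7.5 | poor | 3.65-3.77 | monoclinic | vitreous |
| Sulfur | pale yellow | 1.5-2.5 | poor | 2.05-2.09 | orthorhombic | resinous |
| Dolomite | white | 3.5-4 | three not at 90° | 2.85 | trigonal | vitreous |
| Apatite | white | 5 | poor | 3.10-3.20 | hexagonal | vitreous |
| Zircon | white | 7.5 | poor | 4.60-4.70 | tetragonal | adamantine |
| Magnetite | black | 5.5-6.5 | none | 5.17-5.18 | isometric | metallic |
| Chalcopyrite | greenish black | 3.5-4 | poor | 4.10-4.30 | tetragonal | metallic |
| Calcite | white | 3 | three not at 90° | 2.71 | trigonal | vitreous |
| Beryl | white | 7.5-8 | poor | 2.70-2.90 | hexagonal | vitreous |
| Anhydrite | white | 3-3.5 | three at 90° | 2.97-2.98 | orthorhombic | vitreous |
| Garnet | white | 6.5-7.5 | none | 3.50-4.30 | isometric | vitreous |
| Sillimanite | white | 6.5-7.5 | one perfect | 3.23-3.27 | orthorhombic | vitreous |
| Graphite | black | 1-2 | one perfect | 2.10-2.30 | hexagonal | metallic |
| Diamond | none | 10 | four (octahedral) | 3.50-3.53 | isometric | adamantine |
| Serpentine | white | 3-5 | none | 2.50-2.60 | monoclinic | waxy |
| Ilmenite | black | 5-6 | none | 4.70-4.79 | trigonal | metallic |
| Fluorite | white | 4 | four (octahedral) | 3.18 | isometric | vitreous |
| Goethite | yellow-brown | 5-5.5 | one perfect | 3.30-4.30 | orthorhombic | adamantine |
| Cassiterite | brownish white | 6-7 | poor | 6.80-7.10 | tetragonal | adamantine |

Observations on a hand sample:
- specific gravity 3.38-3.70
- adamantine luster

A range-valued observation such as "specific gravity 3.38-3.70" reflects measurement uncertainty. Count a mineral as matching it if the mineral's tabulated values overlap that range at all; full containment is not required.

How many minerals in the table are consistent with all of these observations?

Specific gravity 3.38-3.70: narrows the field to Sphene, Staurolite, Garnet, Diamond, Goethite.
Adamantine luster eliminates Staurolite, Garnet.
Consistent with every observation: Diamond, Goethite, Sphene.
That is 3 minerals.

3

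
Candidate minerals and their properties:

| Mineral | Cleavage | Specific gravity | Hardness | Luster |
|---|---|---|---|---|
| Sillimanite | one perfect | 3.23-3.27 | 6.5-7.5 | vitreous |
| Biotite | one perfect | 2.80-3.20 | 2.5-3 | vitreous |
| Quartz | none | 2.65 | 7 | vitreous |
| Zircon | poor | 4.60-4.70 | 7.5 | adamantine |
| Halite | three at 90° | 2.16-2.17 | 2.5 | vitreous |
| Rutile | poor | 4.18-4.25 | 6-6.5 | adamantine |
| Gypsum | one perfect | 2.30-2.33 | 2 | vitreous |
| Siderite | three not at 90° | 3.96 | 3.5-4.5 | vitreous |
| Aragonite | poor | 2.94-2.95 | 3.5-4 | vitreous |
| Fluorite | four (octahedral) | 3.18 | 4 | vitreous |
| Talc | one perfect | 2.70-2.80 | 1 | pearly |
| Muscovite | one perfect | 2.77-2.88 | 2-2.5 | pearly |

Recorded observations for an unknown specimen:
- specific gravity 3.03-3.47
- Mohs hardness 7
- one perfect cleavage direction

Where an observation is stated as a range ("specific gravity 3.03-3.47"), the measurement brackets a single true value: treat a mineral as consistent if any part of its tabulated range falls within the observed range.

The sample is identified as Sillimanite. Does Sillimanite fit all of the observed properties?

Consistent

Specific gravity 3.03-3.47 — fits Sillimanite (SG 3.23-3.27).
Mohs hardness 7 — fits Sillimanite (hardness 6.5-7.5).
One perfect cleavage direction — fits Sillimanite (cleavage one perfect).
Nothing contradicts Sillimanite.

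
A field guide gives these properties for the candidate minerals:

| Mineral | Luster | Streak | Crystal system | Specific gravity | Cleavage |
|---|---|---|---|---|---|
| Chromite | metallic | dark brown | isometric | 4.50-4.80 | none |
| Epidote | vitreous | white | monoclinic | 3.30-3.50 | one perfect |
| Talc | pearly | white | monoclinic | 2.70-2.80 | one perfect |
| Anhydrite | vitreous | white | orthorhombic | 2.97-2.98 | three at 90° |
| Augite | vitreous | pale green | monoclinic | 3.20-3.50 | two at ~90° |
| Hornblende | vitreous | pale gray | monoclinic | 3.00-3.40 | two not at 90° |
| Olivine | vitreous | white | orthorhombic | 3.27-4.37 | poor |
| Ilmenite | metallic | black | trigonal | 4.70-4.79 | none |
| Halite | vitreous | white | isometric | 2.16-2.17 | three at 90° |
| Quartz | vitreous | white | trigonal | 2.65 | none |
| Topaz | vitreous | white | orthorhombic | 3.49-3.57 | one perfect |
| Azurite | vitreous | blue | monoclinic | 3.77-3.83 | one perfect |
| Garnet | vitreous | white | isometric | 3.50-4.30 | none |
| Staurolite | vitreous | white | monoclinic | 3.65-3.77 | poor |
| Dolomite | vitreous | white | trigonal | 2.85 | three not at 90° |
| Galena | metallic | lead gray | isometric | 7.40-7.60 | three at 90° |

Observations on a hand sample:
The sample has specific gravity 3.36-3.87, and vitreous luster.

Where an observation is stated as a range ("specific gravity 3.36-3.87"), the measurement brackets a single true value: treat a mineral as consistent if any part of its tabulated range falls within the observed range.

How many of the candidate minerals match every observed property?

8

Specific gravity 3.36-3.87 — leaves Epidote, Augite, Hornblende, Olivine, Topaz, Azurite, Garnet, Staurolite.
Vitreous luster — no further eliminations.
The minerals that satisfy all observations are Augite, Azurite, Epidote, Garnet, Hornblende, Olivine, Staurolite, Topaz.
That is 8 minerals.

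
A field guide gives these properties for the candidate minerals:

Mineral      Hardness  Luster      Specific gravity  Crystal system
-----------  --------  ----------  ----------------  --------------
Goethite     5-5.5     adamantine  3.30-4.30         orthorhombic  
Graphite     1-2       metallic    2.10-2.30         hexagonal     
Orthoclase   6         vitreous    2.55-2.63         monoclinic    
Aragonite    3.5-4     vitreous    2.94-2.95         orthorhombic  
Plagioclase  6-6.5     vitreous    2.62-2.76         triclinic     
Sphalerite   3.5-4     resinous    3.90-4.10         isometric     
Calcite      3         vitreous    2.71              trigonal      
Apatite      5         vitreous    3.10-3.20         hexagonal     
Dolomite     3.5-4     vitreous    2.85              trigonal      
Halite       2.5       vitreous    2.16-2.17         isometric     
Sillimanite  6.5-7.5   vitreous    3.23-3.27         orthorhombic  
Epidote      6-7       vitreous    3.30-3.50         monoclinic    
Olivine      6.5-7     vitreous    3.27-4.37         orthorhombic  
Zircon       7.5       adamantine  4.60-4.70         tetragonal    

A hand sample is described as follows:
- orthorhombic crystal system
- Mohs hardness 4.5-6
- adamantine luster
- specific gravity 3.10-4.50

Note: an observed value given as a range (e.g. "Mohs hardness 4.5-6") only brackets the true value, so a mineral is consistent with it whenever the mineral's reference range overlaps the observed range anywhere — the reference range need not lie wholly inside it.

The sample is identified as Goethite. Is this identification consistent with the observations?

Orthorhombic crystal system — matches Goethite (orthorhombic system).
Mohs hardness 4.5-6 — matches Goethite (hardness 5-5.5).
Adamantine luster — matches Goethite (adamantine luster).
Specific gravity 3.10-4.50 — matches Goethite (SG 3.30-4.30).
Nothing contradicts Goethite.

Consistent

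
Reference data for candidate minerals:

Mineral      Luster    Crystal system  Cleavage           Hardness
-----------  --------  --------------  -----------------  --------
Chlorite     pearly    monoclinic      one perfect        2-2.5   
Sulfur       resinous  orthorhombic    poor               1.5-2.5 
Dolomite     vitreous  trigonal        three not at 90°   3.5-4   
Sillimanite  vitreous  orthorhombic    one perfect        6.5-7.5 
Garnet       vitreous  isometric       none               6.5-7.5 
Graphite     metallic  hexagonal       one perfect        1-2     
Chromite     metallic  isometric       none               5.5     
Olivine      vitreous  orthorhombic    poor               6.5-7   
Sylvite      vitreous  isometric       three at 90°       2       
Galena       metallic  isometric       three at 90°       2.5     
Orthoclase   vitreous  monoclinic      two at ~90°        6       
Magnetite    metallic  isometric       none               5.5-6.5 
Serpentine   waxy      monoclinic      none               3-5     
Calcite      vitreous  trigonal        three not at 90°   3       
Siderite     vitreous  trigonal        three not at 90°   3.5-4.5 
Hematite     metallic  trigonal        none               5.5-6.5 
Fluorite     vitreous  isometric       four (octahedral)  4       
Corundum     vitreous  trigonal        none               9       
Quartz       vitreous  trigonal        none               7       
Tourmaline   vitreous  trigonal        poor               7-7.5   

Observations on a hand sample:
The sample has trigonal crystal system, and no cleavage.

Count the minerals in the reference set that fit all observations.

3

Trigonal crystal system: Dolomite, Calcite, Siderite, Hematite, Corundum, Quartz, Tourmaline remain.
No cleavage: narrows the field to Hematite, Corundum, Quartz.
The minerals that satisfy all observations are Corundum, Hematite, Quartz.
That is 3 minerals.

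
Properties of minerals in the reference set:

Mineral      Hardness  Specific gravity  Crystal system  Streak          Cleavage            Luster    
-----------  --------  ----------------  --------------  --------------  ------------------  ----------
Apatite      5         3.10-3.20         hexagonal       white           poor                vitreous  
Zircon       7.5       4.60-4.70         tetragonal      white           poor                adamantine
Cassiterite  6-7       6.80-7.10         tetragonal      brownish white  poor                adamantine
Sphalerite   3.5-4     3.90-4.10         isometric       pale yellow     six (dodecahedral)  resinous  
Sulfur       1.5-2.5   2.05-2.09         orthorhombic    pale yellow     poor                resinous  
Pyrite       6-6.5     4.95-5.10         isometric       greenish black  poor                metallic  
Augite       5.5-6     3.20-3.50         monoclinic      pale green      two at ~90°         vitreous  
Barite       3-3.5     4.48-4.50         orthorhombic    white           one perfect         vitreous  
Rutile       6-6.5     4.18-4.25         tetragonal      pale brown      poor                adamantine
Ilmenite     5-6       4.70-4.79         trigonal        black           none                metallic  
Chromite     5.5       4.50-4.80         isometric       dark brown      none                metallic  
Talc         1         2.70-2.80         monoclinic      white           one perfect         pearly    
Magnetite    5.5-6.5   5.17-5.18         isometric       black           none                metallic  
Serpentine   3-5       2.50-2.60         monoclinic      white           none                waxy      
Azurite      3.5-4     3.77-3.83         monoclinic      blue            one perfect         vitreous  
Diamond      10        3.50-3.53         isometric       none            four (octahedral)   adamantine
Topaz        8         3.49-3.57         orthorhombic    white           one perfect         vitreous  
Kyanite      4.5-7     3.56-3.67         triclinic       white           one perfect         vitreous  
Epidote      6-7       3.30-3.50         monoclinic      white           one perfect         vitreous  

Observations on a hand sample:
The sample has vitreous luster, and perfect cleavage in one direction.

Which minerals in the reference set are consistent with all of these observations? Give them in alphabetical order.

Azurite, Barite, Epidote, Kyanite, Topaz

Vitreous luster: narrows the field to Apatite, Augite, Barite, Azurite, Topaz, Kyanite, Epidote.
Perfect cleavage in one direction excludes Apatite, Augite.
The minerals that satisfy all observations are Azurite, Barite, Epidote, Kyanite, Topaz.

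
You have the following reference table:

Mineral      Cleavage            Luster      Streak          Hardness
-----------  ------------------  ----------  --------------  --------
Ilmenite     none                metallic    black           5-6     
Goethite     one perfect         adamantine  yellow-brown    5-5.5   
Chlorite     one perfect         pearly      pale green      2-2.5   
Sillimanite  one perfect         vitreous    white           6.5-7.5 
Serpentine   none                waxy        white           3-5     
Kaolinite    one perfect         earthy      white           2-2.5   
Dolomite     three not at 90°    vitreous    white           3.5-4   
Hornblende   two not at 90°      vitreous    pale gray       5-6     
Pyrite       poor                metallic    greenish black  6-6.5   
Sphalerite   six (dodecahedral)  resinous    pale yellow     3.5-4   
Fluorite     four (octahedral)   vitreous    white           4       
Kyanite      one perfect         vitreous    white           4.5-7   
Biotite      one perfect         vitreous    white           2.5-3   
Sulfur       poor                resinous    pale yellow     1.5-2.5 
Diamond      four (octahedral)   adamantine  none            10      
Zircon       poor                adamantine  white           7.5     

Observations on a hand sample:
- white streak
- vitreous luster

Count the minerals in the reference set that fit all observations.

White streak: narrows the field to Sillimanite, Serpentine, Kaolinite, Dolomite, Fluorite, Kyanite, Biotite, Zircon.
Vitreous luster rules out Serpentine, Kaolinite, Zircon.
Remaining candidates: Biotite, Dolomite, Fluorite, Kyanite, Sillimanite.
That is 5 minerals.

5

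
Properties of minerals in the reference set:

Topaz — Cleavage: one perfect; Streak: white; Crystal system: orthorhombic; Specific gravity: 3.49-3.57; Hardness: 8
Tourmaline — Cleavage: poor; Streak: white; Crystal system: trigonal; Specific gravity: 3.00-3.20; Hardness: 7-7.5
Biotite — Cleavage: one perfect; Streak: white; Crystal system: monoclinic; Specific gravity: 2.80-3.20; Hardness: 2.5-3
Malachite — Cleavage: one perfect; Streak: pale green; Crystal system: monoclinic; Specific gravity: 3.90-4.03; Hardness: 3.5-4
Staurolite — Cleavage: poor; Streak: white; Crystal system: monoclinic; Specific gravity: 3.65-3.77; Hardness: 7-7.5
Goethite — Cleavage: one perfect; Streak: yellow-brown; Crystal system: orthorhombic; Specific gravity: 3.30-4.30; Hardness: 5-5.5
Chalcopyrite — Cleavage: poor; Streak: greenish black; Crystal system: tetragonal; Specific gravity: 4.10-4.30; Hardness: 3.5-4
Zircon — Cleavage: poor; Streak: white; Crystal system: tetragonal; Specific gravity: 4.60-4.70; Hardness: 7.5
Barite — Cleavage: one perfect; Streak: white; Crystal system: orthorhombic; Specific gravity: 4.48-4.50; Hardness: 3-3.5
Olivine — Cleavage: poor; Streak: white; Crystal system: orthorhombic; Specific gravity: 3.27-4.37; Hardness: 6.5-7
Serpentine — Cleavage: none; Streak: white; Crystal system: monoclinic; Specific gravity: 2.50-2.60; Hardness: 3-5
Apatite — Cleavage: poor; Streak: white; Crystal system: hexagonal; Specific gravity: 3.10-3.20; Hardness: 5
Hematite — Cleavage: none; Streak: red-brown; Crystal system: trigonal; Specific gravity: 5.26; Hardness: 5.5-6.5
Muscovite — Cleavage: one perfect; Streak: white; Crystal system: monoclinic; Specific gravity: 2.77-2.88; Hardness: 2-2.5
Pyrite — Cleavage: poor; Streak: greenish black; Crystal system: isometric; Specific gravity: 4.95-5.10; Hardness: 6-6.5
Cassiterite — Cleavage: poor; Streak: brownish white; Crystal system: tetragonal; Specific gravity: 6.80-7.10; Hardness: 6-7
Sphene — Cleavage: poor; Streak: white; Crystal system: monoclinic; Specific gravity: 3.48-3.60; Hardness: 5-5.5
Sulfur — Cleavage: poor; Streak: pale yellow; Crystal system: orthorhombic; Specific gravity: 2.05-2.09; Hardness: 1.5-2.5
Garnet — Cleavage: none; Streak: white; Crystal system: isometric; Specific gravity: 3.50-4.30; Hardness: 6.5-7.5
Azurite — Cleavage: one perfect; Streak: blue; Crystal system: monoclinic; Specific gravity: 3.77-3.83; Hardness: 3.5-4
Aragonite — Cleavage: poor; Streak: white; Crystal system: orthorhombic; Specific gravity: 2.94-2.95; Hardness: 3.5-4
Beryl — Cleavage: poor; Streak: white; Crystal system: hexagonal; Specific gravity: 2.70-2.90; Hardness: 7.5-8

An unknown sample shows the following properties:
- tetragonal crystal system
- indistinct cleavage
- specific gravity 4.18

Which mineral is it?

Tetragonal crystal system: Chalcopyrite, Zircon, Cassiterite remain.
Indistinct cleavage: consistent with all remaining minerals.
Specific gravity 4.18: Chalcopyrite remains.
Chalcopyrite is the sole remaining match.

Chalcopyrite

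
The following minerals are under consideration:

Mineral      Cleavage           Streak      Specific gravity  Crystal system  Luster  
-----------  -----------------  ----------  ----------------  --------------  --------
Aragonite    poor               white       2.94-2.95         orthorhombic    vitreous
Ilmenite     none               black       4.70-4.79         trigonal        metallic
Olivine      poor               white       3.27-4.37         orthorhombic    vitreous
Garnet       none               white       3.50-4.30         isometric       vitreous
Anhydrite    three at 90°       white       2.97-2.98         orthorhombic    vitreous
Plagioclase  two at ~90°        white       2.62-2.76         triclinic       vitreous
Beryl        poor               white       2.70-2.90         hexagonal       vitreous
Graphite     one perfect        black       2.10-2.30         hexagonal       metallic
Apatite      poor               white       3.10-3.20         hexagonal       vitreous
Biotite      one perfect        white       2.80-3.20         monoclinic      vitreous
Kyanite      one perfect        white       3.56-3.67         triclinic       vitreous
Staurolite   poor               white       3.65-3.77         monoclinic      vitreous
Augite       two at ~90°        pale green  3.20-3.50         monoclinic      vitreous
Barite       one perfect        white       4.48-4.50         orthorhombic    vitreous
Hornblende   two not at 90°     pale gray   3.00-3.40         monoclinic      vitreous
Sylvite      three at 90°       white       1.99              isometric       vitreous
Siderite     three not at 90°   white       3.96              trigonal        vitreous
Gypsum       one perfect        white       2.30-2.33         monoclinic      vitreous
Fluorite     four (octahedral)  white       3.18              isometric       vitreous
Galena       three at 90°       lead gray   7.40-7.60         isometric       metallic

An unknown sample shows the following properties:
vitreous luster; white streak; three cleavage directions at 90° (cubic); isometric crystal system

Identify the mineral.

Vitreous luster is inconsistent with Ilmenite, Graphite, Galena.
White streak eliminates Augite, Hornblende.
Three cleavage directions at 90° (cubic): narrows the field to Anhydrite, Sylvite.
Isometric crystal system eliminates Anhydrite.
The only mineral consistent with every observation is Sylvite.

Sylvite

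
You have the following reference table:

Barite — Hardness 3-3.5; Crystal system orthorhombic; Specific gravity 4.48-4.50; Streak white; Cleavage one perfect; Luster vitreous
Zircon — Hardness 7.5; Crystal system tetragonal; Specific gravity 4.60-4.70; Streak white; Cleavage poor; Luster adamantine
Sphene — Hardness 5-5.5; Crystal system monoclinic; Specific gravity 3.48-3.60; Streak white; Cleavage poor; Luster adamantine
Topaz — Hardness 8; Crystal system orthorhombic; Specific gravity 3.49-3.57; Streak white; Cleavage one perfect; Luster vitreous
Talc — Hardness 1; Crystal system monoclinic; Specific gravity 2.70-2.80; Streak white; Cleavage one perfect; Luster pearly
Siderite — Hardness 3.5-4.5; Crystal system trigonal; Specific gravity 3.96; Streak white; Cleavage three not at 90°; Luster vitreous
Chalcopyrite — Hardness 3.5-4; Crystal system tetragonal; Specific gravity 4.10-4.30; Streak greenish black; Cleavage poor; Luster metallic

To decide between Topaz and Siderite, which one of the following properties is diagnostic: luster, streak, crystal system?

crystal system

Luster: both vitreous — same for both.
Streak: both white — same for both.
Crystal system: Topaz orthorhombic, Siderite trigonal — distinct.
Of the listed properties, crystal system is the one that separates them.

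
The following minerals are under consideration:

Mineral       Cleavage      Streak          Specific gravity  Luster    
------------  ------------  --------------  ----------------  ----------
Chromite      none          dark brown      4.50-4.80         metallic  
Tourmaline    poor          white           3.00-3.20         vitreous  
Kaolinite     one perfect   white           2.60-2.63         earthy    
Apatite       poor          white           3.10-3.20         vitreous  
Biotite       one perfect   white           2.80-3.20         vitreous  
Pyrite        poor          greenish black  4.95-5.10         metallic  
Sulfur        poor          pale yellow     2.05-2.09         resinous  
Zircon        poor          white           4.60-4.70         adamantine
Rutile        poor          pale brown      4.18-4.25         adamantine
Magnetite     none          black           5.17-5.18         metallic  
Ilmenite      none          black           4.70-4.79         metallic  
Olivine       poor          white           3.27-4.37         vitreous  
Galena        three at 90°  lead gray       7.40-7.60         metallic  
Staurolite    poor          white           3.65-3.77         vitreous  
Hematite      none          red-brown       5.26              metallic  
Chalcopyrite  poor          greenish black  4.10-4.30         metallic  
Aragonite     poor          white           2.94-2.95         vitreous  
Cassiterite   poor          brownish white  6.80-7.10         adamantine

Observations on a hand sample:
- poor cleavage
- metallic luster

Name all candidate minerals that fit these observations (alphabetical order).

Chalcopyrite, Pyrite

Poor cleavage: leaves Tourmaline, Apatite, Pyrite, Sulfur, Zircon, Rutile, Olivine, Staurolite, Chalcopyrite, Aragonite, Cassiterite.
Metallic luster: Pyrite, Chalcopyrite remain.
Consistent with every observation: Chalcopyrite, Pyrite.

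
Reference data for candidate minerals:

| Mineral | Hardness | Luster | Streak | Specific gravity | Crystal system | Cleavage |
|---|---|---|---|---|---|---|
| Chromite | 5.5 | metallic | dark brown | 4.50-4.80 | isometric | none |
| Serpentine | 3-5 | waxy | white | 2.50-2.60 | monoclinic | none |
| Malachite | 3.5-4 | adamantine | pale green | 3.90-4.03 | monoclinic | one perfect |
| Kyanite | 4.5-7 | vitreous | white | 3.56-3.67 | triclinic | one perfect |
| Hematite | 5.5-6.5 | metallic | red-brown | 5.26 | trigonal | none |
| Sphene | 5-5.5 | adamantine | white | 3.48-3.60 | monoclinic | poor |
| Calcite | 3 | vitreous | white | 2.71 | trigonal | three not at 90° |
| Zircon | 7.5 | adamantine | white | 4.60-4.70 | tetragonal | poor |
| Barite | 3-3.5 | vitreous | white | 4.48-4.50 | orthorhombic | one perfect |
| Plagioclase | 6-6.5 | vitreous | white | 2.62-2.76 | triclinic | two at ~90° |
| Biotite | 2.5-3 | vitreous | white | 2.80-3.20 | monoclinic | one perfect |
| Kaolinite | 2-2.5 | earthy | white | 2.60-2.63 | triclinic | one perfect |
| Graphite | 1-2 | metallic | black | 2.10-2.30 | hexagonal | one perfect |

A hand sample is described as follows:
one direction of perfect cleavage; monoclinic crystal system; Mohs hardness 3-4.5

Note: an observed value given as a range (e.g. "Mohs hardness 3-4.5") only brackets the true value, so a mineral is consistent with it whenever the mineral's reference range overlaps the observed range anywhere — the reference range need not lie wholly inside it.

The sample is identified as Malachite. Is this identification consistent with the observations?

Consistent

One direction of perfect cleavage — matches Malachite (cleavage one perfect).
Monoclinic crystal system — matches Malachite (monoclinic system).
Mohs hardness 3-4.5 — matches Malachite (hardness 3.5-4).
All observations are consistent with the tabulated values for Malachite.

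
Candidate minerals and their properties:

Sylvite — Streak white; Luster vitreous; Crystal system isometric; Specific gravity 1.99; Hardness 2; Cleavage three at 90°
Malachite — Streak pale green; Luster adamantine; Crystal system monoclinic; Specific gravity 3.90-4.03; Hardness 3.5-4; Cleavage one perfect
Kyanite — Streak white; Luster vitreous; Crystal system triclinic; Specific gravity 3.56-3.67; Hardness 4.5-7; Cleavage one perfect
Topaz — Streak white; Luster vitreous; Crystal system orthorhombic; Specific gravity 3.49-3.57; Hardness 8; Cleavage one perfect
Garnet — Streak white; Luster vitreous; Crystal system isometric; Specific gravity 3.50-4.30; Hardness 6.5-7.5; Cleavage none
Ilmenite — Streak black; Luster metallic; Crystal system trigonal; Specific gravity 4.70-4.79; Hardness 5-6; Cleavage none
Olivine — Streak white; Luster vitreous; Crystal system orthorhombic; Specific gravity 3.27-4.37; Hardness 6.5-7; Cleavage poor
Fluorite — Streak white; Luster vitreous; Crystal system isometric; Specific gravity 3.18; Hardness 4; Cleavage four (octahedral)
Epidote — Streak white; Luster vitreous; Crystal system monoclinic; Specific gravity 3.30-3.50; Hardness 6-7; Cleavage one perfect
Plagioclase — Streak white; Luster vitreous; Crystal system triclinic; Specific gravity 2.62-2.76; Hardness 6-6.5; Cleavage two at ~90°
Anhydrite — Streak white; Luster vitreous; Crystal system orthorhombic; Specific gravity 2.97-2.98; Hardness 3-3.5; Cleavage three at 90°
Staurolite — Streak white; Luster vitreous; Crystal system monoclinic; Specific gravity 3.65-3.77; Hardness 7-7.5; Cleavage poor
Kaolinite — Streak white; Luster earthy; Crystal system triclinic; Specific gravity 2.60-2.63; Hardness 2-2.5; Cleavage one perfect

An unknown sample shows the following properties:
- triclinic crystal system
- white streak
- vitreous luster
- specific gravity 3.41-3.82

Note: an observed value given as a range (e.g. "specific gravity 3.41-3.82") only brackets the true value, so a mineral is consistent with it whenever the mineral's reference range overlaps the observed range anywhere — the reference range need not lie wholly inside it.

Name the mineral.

Kyanite

Triclinic crystal system — Kyanite, Plagioclase, Kaolinite remain.
White streak — consistent with all remaining minerals.
Vitreous luster rules out Kaolinite.
Specific gravity 3.41-3.82 is inconsistent with Plagioclase.
The only mineral consistent with every observation is Kyanite.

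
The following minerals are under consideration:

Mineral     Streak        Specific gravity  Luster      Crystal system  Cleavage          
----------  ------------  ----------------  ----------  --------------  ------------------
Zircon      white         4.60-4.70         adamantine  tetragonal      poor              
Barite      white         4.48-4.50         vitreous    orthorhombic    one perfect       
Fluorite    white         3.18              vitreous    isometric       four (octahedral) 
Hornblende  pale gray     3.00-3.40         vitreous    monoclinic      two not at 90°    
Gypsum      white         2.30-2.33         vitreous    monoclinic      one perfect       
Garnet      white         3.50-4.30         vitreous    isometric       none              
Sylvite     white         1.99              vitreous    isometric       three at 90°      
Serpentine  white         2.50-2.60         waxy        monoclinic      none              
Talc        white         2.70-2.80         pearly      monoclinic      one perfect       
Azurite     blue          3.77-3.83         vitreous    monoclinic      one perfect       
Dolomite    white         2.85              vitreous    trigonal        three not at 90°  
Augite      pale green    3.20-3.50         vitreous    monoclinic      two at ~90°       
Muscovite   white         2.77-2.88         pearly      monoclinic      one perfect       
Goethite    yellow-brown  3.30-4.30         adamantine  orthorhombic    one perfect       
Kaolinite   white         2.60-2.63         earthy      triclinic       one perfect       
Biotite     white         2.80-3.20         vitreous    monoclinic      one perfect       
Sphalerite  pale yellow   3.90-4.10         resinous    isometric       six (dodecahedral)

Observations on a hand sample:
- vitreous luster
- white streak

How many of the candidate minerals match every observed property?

Vitreous luster — narrows the field to Barite, Fluorite, Hornblende, Gypsum, Garnet, Sylvite, Azurite, Dolomite, Augite, Biotite.
White streak excludes Hornblende, Azurite, Augite.
Remaining candidates: Barite, Biotite, Dolomite, Fluorite, Garnet, Gypsum, Sylvite.
That is 7 minerals.

7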